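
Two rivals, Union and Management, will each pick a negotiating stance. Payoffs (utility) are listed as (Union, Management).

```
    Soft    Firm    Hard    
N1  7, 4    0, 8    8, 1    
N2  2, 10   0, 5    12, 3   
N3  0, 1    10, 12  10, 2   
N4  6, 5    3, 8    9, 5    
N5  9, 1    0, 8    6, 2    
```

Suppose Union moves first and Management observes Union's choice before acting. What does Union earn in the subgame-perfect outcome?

Backward induction with Union moving first.
- N1: BR = Firm, leader payoff 0.
- N2: BR = Soft, leader payoff 2.
- N3: BR = Firm, leader payoff 10.
- N4: BR = Firm, leader payoff 3.
- N5: BR = Firm, leader payoff 0.
Maximizing over 0, 2, 10, 3, 0, Union chooses N3. Subgame-perfect outcome: (N3, Firm) with payoffs (10, 12).

10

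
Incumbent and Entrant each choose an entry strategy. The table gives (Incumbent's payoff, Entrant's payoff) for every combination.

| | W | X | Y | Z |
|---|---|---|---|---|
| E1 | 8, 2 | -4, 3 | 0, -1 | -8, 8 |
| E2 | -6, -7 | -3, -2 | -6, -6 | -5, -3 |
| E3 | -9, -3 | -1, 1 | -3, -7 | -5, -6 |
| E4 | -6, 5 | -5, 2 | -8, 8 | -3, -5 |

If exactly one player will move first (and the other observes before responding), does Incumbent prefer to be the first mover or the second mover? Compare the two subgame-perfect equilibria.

second

If Incumbent leads: Entrant's best replies are E1→Z, E2→X, E3→X, E4→Y; Incumbent's induced payoffs -8, -3, -1, -8; outcome (E3, X), payoffs (-1, 1).
If Entrant leads: Incumbent's best replies are W→E1, X→E3, Y→E1, Z→E4; Entrant's induced payoffs 2, 1, -1, -5; outcome (E1, W), payoffs (8, 2).
Incumbent gets -1 moving first and 8 moving second, so Incumbent prefers to move second.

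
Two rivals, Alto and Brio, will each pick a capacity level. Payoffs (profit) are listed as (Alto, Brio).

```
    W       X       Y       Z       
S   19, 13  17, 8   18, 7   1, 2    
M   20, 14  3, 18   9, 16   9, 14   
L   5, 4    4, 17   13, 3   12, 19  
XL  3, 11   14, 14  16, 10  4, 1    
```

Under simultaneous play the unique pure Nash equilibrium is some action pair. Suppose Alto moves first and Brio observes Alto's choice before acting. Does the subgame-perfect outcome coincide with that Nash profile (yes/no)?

no

Backward induction with Alto moving first.
- S → Brio plays W (best of 13, 8, 7, 2); Alto gets 19.
- M → Brio plays X (best of 14, 18, 16, 14); Alto gets 3.
- L → Brio plays Z (best of 4, 17, 3, 19); Alto gets 12.
- XL → Brio plays X (best of 11, 14, 10, 1); Alto gets 14.
Alto's induced payoffs are 19, 3, 12, 14, so Alto commits to S. Subgame-perfect outcome: (S, W) with payoffs (19, 13).
Under simultaneous play:
Alto's best replies: W→M; X→S; Y→S; Z→L.
Brio's best replies: S→W; M→X; L→Z; XL→X.
Only (L, Z) has each player best-responding; Nash payoffs (12, 19).
Sequential outcome (S, W) differs from the Nash profile (L, Z).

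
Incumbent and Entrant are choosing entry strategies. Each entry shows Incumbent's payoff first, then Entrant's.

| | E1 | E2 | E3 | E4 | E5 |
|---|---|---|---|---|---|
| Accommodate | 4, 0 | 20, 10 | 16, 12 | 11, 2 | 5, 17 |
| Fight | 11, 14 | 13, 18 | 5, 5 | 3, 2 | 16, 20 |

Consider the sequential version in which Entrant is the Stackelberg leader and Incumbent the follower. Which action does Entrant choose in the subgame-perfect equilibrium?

E5

Solve by backward induction (Entrant leads).
- E1 → Incumbent plays Fight (best of 4, 11); Entrant gets 14.
- E2 → Incumbent plays Accommodate (best of 20, 13); Entrant gets 10.
- E3 → Incumbent plays Accommodate (best of 16, 5); Entrant gets 12.
- E4 → Incumbent plays Accommodate (best of 11, 3); Entrant gets 2.
- E5 → Incumbent plays Fight (best of 5, 16); Entrant gets 20.
Among 14, 10, 12, 2, 20, the best is 20 at E5. Subgame-perfect outcome: (Fight, E5) with payoffs (16, 20).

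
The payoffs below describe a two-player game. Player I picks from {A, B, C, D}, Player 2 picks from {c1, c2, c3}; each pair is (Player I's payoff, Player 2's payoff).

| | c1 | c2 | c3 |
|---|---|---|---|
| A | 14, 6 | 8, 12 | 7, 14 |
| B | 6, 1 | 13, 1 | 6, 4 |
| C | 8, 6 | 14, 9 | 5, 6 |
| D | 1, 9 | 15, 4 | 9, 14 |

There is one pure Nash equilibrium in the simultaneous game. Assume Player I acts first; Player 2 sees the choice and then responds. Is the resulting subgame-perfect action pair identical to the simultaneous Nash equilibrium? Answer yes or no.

no

Backward induction with Player I moving first.
- A → Player 2 plays c3 (best of 6, 12, 14); Player I gets 7.
- B → Player 2 plays c3 (best of 1, 1, 4); Player I gets 6.
- C → Player 2 plays c2 (best of 6, 9, 6); Player I gets 14.
- D → Player 2 plays c3 (best of 9, 4, 14); Player I gets 9.
Player I's induced payoffs are 7, 6, 14, 9, so Player I commits to C. Subgame-perfect outcome: (C, c2) with payoffs (14, 9).
Now find the simultaneous Nash equilibrium.
Player I's best replies: c1→A; c2→D; c3→D.
Player 2's best replies: A→c3; B→c3; C→c2; D→c3.
The unique mutual best reply is (D, c3), giving (9, 14).
Sequential outcome (C, c2) differs from the Nash profile (D, c3).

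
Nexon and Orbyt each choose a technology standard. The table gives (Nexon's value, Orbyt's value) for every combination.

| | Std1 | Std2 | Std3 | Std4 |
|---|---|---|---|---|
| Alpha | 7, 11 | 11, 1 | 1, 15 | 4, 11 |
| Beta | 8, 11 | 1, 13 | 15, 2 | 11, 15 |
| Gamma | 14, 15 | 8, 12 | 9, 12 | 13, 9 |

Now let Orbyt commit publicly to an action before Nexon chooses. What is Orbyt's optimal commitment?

Nexon best-responds to each possible Orbyt move:
- Std1: Nexon compares 7, 8, 14 and picks Gamma; Orbyt would get 15.
- Std2: Nexon compares 11, 1, 8 and picks Alpha; Orbyt would get 1.
- Std3: Nexon compares 1, 15, 9 and picks Beta; Orbyt would get 2.
- Std4: Nexon compares 4, 11, 13 and picks Gamma; Orbyt would get 9.
Maximizing over 15, 1, 2, 9, Orbyt chooses Std1. Subgame-perfect outcome: (Gamma, Std1) with payoffs (14, 15).

Std1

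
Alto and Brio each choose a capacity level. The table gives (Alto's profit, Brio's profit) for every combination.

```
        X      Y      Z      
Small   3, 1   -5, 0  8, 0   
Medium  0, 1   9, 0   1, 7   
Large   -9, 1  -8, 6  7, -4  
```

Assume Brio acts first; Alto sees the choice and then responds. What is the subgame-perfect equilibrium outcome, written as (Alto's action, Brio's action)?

Backward induction with Brio moving first.
- X → Alto plays Small (best of 3, 0, -9); Brio gets 1.
- Y → Alto plays Medium (best of -5, 9, -8); Brio gets 0.
- Z → Alto plays Small (best of 8, 1, 7); Brio gets 0.
Brio's induced payoffs are 1, 0, 0, so Brio commits to X. Subgame-perfect outcome: (Small, X) with payoffs (3, 1).

(Small, X)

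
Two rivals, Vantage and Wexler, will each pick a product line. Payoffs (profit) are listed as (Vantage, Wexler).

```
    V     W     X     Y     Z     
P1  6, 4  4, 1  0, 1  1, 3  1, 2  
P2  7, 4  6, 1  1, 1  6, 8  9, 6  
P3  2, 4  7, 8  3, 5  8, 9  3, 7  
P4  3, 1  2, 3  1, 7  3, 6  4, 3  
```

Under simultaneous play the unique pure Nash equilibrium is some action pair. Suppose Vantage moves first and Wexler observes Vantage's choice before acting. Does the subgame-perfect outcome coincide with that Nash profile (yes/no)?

yes

Solve by backward induction (Vantage leads).
- P1: Wexler compares 4, 1, 1, 3, 2 and picks V; Vantage would get 6.
- P2: Wexler compares 4, 1, 1, 8, 6 and picks Y; Vantage would get 6.
- P3: Wexler compares 4, 8, 5, 9, 7 and picks Y; Vantage would get 8.
- P4: Wexler compares 1, 3, 7, 6, 3 and picks X; Vantage would get 1.
Maximizing over 6, 6, 8, 1, Vantage chooses P3. Subgame-perfect outcome: (P3, Y) with payoffs (8, 9).
Now find the simultaneous Nash equilibrium.
Vantage's best replies: V→P2; W→P3; X→P3; Y→P3; Z→P2.
Wexler's best replies: P1→V; P2→Y; P3→Y; P4→X.
The unique mutual best reply is (P3, Y), giving (8, 9).
Sequential outcome (P3, Y) coincides with the Nash profile (P3, Y).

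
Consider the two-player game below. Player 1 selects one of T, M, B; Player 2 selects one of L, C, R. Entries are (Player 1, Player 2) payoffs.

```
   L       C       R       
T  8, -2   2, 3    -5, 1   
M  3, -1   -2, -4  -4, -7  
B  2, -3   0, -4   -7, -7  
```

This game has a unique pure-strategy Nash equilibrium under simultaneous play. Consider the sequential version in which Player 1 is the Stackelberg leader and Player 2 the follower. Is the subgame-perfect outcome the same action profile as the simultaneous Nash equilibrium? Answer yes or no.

Backward induction with Player 1 moving first.
- T: Player 2 compares -2, 3, 1 and picks C; Player 1 would get 2.
- M: Player 2 compares -1, -4, -7 and picks L; Player 1 would get 3.
- B: Player 2 compares -3, -4, -7 and picks L; Player 1 would get 2.
Among 2, 3, 2, the best is 3 at M. Subgame-perfect outcome: (M, L) with payoffs (3, -1).
Under simultaneous play:
Player 1's best replies: L→T; C→T; R→M.
Player 2's best replies: T→C; M→L; B→L.
Only (T, C) has each player best-responding; Nash payoffs (2, 3).
Sequential outcome (M, L) differs from the Nash profile (T, C).

no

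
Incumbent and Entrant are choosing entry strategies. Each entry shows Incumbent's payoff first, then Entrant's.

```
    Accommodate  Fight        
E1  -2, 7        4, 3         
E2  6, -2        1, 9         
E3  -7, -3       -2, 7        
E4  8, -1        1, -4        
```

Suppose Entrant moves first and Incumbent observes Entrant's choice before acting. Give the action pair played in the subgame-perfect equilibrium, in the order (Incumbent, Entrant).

(E1, Fight)

Solve by backward induction (Entrant leads).
- Accommodate: BR = E4, leader payoff -1.
- Fight: BR = E1, leader payoff 3.
Entrant's induced payoffs are -1, 3, so Entrant commits to Fight. Subgame-perfect outcome: (E1, Fight) with payoffs (4, 3).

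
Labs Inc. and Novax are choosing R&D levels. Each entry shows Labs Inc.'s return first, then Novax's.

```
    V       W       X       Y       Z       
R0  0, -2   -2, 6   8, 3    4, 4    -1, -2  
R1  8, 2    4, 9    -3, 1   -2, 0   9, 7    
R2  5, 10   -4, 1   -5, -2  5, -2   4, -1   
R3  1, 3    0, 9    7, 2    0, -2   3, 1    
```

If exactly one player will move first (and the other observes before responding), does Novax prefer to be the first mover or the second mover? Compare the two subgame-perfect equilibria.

second

If Labs Inc. leads: Novax's best replies are R0→W, R1→W, R2→V, R3→W; Labs Inc.'s induced payoffs -2, 4, 5, 0; outcome (R2, V), payoffs (5, 10).
If Novax leads: Labs Inc.'s best replies are V→R1, W→R1, X→R0, Y→R2, Z→R1; Novax's induced payoffs 2, 9, 3, -2, 7; outcome (R1, W), payoffs (4, 9).
Novax gets 9 moving first and 10 moving second, so Novax prefers to move second.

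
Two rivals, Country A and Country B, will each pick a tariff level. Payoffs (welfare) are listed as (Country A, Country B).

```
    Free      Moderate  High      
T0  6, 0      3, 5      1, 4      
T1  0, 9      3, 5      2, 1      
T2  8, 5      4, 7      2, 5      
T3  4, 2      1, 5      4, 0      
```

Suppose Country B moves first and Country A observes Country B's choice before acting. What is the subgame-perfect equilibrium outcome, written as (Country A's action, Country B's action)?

Country A best-responds to each possible Country B move:
- Free: Country A compares 6, 0, 8, 4 and picks T2; Country B would get 5.
- Moderate: Country A compares 3, 3, 4, 1 and picks T2; Country B would get 7.
- High: Country A compares 1, 2, 2, 4 and picks T3; Country B would get 0.
Among 5, 7, 0, the best is 7 at Moderate. Subgame-perfect outcome: (T2, Moderate) with payoffs (4, 7).

(T2, Moderate)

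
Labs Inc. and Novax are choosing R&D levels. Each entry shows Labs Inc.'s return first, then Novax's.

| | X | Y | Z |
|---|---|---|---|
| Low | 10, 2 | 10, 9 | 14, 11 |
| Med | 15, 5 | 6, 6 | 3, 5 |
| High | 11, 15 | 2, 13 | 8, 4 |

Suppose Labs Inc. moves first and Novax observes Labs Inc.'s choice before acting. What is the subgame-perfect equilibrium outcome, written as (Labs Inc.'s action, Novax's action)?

Work backward from Novax's decision.
- Low: Novax compares 2, 9, 11 and picks Z; Labs Inc. would get 14.
- Med: Novax compares 5, 6, 5 and picks Y; Labs Inc. would get 6.
- High: Novax compares 15, 13, 4 and picks X; Labs Inc. would get 11.
Labs Inc.'s induced payoffs are 14, 6, 11, so Labs Inc. commits to Low. Subgame-perfect outcome: (Low, Z) with payoffs (14, 11).

(Low, Z)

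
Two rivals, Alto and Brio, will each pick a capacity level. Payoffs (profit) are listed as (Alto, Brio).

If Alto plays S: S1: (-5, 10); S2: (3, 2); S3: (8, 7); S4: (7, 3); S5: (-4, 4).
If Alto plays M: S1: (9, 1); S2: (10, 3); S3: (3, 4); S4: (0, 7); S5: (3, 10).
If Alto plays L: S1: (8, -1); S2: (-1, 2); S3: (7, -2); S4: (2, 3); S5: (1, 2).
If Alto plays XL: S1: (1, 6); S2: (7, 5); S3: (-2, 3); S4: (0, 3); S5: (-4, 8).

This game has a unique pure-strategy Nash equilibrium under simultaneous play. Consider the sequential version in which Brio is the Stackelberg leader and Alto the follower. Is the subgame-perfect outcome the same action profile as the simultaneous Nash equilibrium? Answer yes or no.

yes

Backward induction with Brio moving first.
- S1: BR = M, leader payoff 1.
- S2: BR = M, leader payoff 3.
- S3: BR = S, leader payoff 7.
- S4: BR = S, leader payoff 3.
- S5: BR = M, leader payoff 10.
Maximizing over 1, 3, 7, 3, 10, Brio chooses S5. Subgame-perfect outcome: (M, S5) with payoffs (3, 10).
Under simultaneous play:
Alto's best replies: S1→M; S2→M; S3→S; S4→S; S5→M.
Brio's best replies: S→S1; M→S5; L→S4; XL→S5.
The unique mutual best reply is (M, S5), giving (3, 10).
Sequential outcome (M, S5) coincides with the Nash profile (M, S5).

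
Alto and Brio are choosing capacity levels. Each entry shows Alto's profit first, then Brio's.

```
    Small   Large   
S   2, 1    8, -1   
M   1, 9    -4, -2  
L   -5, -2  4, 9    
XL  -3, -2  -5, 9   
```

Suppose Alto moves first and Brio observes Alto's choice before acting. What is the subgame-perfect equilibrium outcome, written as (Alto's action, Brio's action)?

Backward induction with Alto moving first.
- S: BR = Small, leader payoff 2.
- M: BR = Small, leader payoff 1.
- L: BR = Large, leader payoff 4.
- XL: BR = Large, leader payoff -5.
Maximizing over 2, 1, 4, -5, Alto chooses L. Subgame-perfect outcome: (L, Large) with payoffs (4, 9).

(L, Large)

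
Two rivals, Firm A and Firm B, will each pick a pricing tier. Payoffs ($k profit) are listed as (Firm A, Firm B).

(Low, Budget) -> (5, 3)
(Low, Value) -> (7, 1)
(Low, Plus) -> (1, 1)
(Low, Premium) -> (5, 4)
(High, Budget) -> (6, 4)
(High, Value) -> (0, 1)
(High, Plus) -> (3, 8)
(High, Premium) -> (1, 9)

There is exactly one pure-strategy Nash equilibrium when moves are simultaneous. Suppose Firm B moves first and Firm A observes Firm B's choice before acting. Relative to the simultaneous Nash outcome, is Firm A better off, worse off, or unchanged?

Backward induction with Firm B moving first.
- Budget: BR = High, leader payoff 4.
- Value: BR = Low, leader payoff 1.
- Plus: BR = High, leader payoff 8.
- Premium: BR = Low, leader payoff 4.
Maximizing over 4, 1, 8, 4, Firm B chooses Plus. Subgame-perfect outcome: (High, Plus) with payoffs (3, 8).
Now find the simultaneous Nash equilibrium.
Firm A's best replies: Budget→High; Value→Low; Plus→High; Premium→Low.
Firm B's best replies: Low→Premium; High→Premium.
Only (Low, Premium) has each player best-responding; Nash payoffs (5, 4).
Firm A earns 3 sequentially versus 5 at the Nash outcome: worse off.

worse off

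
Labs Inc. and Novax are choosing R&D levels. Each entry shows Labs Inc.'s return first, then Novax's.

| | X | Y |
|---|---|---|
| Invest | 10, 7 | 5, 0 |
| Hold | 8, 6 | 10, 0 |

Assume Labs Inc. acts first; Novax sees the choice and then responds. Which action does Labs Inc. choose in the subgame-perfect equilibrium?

Solve by backward induction (Labs Inc. leads).
- Invest: Novax compares 7, 0 and picks X; Labs Inc. would get 10.
- Hold: Novax compares 6, 0 and picks X; Labs Inc. would get 8.
Among 10, 8, the best is 10 at Invest. Subgame-perfect outcome: (Invest, X) with payoffs (10, 7).

Invest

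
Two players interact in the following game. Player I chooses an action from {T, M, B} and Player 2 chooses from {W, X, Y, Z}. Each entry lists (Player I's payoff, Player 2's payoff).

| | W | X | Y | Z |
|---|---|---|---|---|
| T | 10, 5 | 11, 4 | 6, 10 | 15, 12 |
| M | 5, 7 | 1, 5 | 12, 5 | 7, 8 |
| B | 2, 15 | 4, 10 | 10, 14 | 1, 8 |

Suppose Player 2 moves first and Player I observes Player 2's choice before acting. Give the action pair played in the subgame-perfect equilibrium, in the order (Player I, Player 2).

(T, Z)

Backward induction with Player 2 moving first.
- W: BR = T, leader payoff 5.
- X: BR = T, leader payoff 4.
- Y: BR = M, leader payoff 5.
- Z: BR = T, leader payoff 12.
Among 5, 4, 5, 12, the best is 12 at Z. Subgame-perfect outcome: (T, Z) with payoffs (15, 12).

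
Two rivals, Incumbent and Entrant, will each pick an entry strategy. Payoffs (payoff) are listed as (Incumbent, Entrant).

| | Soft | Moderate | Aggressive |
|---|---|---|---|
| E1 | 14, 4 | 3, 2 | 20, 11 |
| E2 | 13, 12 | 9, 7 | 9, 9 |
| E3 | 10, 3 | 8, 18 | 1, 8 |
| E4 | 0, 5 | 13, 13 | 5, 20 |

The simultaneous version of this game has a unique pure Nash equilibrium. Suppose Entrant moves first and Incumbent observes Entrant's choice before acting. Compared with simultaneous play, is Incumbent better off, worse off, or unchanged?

Incumbent best-responds to each possible Entrant move:
- Soft → Incumbent plays E1 (best of 14, 13, 10, 0); Entrant gets 4.
- Moderate → Incumbent plays E4 (best of 3, 9, 8, 13); Entrant gets 13.
- Aggressive → Incumbent plays E1 (best of 20, 9, 1, 5); Entrant gets 11.
Entrant's induced payoffs are 4, 13, 11, so Entrant commits to Moderate. Subgame-perfect outcome: (E4, Moderate) with payoffs (13, 13).
Now find the simultaneous Nash equilibrium.
Incumbent's best replies: Soft→E1; Moderate→E4; Aggressive→E1.
Entrant's best replies: E1→Aggressive; E2→Soft; E3→Moderate; E4→Aggressive.
The unique mutual best reply is (E1, Aggressive), giving (20, 11).
Incumbent earns 13 sequentially versus 20 at the Nash outcome: worse off.

worse off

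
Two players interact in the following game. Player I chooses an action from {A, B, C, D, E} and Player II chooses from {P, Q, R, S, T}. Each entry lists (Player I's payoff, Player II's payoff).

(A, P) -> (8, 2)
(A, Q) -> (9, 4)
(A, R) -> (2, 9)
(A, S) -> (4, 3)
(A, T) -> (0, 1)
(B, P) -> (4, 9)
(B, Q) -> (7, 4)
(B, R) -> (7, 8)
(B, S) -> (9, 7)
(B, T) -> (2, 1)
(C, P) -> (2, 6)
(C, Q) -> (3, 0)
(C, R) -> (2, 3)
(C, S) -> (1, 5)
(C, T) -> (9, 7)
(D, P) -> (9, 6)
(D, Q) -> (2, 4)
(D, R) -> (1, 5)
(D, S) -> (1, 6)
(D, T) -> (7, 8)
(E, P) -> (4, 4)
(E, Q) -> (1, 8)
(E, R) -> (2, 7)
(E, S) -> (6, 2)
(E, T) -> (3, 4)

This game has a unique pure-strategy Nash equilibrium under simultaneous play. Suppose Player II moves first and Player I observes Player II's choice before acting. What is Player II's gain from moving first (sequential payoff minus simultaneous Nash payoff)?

Work backward from Player I's decision.
- P: Player I compares 8, 4, 2, 9, 4 and picks D; Player II would get 6.
- Q: Player I compares 9, 7, 3, 2, 1 and picks A; Player II would get 4.
- R: Player I compares 2, 7, 2, 1, 2 and picks B; Player II would get 8.
- S: Player I compares 4, 9, 1, 1, 6 and picks B; Player II would get 7.
- T: Player I compares 0, 2, 9, 7, 3 and picks C; Player II would get 7.
Player II's induced payoffs are 6, 4, 8, 7, 7, so Player II commits to R. Subgame-perfect outcome: (B, R) with payoffs (7, 8).
Under simultaneous play:
Player I's best replies: P→D; Q→A; R→B; S→B; T→C.
Player II's best replies: A→R; B→P; C→T; D→T; E→Q.
The unique mutual best reply is (C, T), giving (9, 7).
Player II's commitment gain: 8 − 7 = 1.

1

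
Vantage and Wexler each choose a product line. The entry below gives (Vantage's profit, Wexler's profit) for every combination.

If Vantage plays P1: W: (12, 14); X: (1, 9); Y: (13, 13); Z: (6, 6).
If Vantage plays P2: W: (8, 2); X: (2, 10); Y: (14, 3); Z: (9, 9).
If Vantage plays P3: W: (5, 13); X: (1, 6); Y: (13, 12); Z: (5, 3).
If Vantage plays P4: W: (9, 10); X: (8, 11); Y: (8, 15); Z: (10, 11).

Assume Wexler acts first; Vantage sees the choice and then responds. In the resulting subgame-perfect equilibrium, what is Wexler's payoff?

14

Vantage best-responds to each possible Wexler move:
- W → Vantage plays P1 (best of 12, 8, 5, 9); Wexler gets 14.
- X → Vantage plays P4 (best of 1, 2, 1, 8); Wexler gets 11.
- Y → Vantage plays P2 (best of 13, 14, 13, 8); Wexler gets 3.
- Z → Vantage plays P4 (best of 6, 9, 5, 10); Wexler gets 11.
Wexler's induced payoffs are 14, 11, 3, 11, so Wexler commits to W. Subgame-perfect outcome: (P1, W) with payoffs (12, 14).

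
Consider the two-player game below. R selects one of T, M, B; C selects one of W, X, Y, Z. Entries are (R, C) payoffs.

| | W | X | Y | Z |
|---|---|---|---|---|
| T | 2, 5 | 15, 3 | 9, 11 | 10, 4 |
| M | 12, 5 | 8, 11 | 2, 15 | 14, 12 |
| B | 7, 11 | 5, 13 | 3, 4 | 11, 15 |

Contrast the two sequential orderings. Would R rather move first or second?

second

If R leads: C's best replies are T→Y, M→Y, B→Z; R's induced payoffs 9, 2, 11; outcome (B, Z), payoffs (11, 15).
If C leads: R's best replies are W→M, X→T, Y→T, Z→M; C's induced payoffs 5, 3, 11, 12; outcome (M, Z), payoffs (14, 12).
R gets 11 moving first and 14 moving second, so R prefers to move second.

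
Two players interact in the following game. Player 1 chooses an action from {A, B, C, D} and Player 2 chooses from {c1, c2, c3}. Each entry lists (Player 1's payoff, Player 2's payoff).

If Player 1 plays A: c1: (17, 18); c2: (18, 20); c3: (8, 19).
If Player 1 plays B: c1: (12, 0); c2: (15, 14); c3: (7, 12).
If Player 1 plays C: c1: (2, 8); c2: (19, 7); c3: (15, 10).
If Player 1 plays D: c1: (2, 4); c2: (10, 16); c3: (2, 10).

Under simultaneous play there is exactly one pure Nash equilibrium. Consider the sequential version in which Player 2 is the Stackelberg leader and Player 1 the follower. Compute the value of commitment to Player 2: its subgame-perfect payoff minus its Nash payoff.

8

Work backward from Player 1's decision.
- c1: BR = A, leader payoff 18.
- c2: BR = C, leader payoff 7.
- c3: BR = C, leader payoff 10.
Among 18, 7, 10, the best is 18 at c1. Subgame-perfect outcome: (A, c1) with payoffs (17, 18).
Now find the simultaneous Nash equilibrium.
Player 1's best replies: c1→A; c2→C; c3→C.
Player 2's best replies: A→c2; B→c2; C→c3; D→c2.
The unique mutual best reply is (C, c3), giving (15, 10).
Player 2's commitment gain: 18 − 10 = 8.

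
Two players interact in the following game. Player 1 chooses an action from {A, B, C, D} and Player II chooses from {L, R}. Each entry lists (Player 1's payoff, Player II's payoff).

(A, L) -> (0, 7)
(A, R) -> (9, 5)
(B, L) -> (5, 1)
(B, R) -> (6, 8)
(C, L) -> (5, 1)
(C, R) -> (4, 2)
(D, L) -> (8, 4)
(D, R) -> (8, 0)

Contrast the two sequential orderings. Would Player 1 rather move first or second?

If Player 1 leads: Player II's best replies are A→L, B→R, C→R, D→L; Player 1's induced payoffs 0, 6, 4, 8; outcome (D, L), payoffs (8, 4).
If Player II leads: Player 1's best replies are L→D, R→A; Player II's induced payoffs 4, 5; outcome (A, R), payoffs (9, 5).
Player 1 gets 8 moving first and 9 moving second, so Player 1 prefers to move second.

second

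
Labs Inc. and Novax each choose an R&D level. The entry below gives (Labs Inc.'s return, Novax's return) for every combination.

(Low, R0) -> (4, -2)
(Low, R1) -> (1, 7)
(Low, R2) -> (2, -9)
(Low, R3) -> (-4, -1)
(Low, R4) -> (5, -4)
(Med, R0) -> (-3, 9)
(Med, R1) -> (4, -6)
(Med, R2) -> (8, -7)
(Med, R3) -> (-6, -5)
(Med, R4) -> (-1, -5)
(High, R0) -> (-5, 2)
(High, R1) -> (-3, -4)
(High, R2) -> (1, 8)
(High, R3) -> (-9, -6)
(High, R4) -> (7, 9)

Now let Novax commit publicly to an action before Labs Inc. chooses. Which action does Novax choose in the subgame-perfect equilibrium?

R4

Solve by backward induction (Novax leads).
- R0: Labs Inc. compares 4, -3, -5 and picks Low; Novax would get -2.
- R1: Labs Inc. compares 1, 4, -3 and picks Med; Novax would get -6.
- R2: Labs Inc. compares 2, 8, 1 and picks Med; Novax would get -7.
- R3: Labs Inc. compares -4, -6, -9 and picks Low; Novax would get -1.
- R4: Labs Inc. compares 5, -1, 7 and picks High; Novax would get 9.
Maximizing over -2, -6, -7, -1, 9, Novax chooses R4. Subgame-perfect outcome: (High, R4) with payoffs (7, 9).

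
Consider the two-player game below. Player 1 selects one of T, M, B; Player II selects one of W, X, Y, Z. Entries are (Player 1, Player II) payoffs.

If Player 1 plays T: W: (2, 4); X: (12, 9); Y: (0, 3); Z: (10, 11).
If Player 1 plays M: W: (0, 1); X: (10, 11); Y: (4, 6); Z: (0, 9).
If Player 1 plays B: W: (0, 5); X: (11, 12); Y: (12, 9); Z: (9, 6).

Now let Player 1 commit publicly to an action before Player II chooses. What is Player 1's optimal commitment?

B

Backward induction with Player 1 moving first.
- T: BR = Z, leader payoff 10.
- M: BR = X, leader payoff 10.
- B: BR = X, leader payoff 11.
Among 10, 10, 11, the best is 11 at B. Subgame-perfect outcome: (B, X) with payoffs (11, 12).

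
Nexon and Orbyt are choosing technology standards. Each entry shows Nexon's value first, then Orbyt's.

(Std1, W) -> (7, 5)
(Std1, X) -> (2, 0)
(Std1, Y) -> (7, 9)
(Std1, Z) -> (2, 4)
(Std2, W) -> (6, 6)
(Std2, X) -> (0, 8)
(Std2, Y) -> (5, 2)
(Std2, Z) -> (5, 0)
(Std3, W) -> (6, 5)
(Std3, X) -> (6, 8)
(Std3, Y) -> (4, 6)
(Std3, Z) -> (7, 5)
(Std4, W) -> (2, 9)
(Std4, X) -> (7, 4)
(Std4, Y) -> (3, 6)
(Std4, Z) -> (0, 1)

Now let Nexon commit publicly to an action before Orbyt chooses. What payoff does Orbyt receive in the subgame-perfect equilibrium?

9

Backward induction with Nexon moving first.
- Std1: BR = Y, leader payoff 7.
- Std2: BR = X, leader payoff 0.
- Std3: BR = X, leader payoff 6.
- Std4: BR = W, leader payoff 2.
Nexon's induced payoffs are 7, 0, 6, 2, so Nexon commits to Std1. Subgame-perfect outcome: (Std1, Y) with payoffs (7, 9).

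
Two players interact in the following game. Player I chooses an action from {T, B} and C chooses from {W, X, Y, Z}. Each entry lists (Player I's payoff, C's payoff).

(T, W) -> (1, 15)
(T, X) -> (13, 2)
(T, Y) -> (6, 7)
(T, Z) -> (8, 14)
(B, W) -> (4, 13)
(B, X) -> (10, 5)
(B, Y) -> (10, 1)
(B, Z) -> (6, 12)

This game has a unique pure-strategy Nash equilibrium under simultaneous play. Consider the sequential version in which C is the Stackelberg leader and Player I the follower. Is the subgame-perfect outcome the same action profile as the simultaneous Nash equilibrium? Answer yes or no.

Solve by backward induction (C leads).
- W → Player I plays B (best of 1, 4); C gets 13.
- X → Player I plays T (best of 13, 10); C gets 2.
- Y → Player I plays B (best of 6, 10); C gets 1.
- Z → Player I plays T (best of 8, 6); C gets 14.
Maximizing over 13, 2, 1, 14, C chooses Z. Subgame-perfect outcome: (T, Z) with payoffs (8, 14).
Under simultaneous play:
Player I's best replies: W→B; X→T; Y→B; Z→T.
C's best replies: T→W; B→W.
Only (B, W) has each player best-responding; Nash payoffs (4, 13).
Sequential outcome (T, Z) differs from the Nash profile (B, W).

no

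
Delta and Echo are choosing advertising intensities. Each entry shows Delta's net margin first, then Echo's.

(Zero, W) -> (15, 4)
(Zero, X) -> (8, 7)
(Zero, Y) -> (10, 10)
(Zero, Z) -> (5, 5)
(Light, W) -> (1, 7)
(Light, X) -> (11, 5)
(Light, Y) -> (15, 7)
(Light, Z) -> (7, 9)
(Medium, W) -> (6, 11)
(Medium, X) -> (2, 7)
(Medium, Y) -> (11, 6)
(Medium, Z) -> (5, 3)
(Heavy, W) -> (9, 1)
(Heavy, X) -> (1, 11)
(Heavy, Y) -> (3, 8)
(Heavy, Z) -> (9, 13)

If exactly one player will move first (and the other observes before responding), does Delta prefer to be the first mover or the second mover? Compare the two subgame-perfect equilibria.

If Delta leads: Echo's best replies are Zero→Y, Light→Z, Medium→W, Heavy→Z; Delta's induced payoffs 10, 7, 6, 9; outcome (Zero, Y), payoffs (10, 10).
If Echo leads: Delta's best replies are W→Zero, X→Light, Y→Light, Z→Heavy; Echo's induced payoffs 4, 5, 7, 13; outcome (Heavy, Z), payoffs (9, 13).
Delta gets 10 moving first and 9 moving second, so Delta prefers to move first.

first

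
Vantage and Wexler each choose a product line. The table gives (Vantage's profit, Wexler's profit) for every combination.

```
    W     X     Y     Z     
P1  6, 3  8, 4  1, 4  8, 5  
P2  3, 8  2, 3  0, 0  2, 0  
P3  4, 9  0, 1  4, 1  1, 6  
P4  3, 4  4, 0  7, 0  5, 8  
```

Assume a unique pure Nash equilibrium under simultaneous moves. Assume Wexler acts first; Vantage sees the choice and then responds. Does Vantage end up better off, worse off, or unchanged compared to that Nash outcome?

unchanged

Backward induction with Wexler moving first.
- W: BR = P1, leader payoff 3.
- X: BR = P1, leader payoff 4.
- Y: BR = P4, leader payoff 0.
- Z: BR = P1, leader payoff 5.
Among 3, 4, 0, 5, the best is 5 at Z. Subgame-perfect outcome: (P1, Z) with payoffs (8, 5).
For the simultaneous game, intersect best replies.
Vantage's best replies: W→P1; X→P1; Y→P4; Z→P1.
Wexler's best replies: P1→Z; P2→W; P3→W; P4→Z.
The unique mutual best reply is (P1, Z), giving (8, 5).
Vantage earns 8 sequentially versus 8 at the Nash outcome: unchanged.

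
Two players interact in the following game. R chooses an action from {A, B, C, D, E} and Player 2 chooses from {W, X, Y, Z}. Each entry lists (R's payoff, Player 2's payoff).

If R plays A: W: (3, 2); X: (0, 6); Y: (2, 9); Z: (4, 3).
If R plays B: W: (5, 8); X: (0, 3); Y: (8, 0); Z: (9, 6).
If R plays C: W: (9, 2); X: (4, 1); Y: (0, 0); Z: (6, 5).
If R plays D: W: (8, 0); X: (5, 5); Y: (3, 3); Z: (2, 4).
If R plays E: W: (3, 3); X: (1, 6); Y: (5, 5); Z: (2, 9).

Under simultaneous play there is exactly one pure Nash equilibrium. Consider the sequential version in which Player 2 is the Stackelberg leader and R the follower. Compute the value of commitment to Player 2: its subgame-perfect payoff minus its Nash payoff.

R best-responds to each possible Player 2 move:
- W: R compares 3, 5, 9, 8, 3 and picks C; Player 2 would get 2.
- X: R compares 0, 0, 4, 5, 1 and picks D; Player 2 would get 5.
- Y: R compares 2, 8, 0, 3, 5 and picks B; Player 2 would get 0.
- Z: R compares 4, 9, 6, 2, 2 and picks B; Player 2 would get 6.
Among 2, 5, 0, 6, the best is 6 at Z. Subgame-perfect outcome: (B, Z) with payoffs (9, 6).
Now find the simultaneous Nash equilibrium.
R's best replies: W→C; X→D; Y→B; Z→B.
Player 2's best replies: A→Y; B→W; C→Z; D→X; E→Z.
The unique mutual best reply is (D, X), giving (5, 5).
Player 2's commitment gain: 6 − 5 = 1.

1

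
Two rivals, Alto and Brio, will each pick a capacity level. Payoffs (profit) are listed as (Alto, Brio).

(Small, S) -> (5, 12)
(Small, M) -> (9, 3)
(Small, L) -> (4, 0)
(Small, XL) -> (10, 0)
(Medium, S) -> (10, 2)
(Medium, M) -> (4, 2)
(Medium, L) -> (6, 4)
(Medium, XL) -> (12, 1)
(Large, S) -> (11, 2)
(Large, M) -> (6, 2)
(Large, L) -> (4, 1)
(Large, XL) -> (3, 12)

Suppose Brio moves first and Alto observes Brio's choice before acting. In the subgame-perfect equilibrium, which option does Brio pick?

L

Work backward from Alto's decision.
- S: BR = Large, leader payoff 2.
- M: BR = Small, leader payoff 3.
- L: BR = Medium, leader payoff 4.
- XL: BR = Medium, leader payoff 1.
Among 2, 3, 4, 1, the best is 4 at L. Subgame-perfect outcome: (Medium, L) with payoffs (6, 4).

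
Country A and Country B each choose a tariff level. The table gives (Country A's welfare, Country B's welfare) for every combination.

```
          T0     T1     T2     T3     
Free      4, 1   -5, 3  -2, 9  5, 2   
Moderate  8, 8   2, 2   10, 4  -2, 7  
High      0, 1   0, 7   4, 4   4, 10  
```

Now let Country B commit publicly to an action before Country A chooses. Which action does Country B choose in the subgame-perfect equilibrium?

T0

Country A best-responds to each possible Country B move:
- T0 → Country A plays Moderate (best of 4, 8, 0); Country B gets 8.
- T1 → Country A plays Moderate (best of -5, 2, 0); Country B gets 2.
- T2 → Country A plays Moderate (best of -2, 10, 4); Country B gets 4.
- T3 → Country A plays Free (best of 5, -2, 4); Country B gets 2.
Among 8, 2, 4, 2, the best is 8 at T0. Subgame-perfect outcome: (Moderate, T0) with payoffs (8, 8).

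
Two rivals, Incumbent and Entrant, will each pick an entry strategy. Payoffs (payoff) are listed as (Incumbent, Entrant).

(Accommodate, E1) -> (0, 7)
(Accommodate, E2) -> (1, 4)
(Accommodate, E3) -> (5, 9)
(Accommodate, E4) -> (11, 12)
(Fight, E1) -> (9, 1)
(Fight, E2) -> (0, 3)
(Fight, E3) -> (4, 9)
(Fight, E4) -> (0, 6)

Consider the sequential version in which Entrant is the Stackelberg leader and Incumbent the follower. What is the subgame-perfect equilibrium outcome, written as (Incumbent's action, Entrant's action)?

(Accommodate, E4)

Backward induction with Entrant moving first.
- E1 → Incumbent plays Fight (best of 0, 9); Entrant gets 1.
- E2 → Incumbent plays Accommodate (best of 1, 0); Entrant gets 4.
- E3 → Incumbent plays Accommodate (best of 5, 4); Entrant gets 9.
- E4 → Incumbent plays Accommodate (best of 11, 0); Entrant gets 12.
Entrant's induced payoffs are 1, 4, 9, 12, so Entrant commits to E4. Subgame-perfect outcome: (Accommodate, E4) with payoffs (11, 12).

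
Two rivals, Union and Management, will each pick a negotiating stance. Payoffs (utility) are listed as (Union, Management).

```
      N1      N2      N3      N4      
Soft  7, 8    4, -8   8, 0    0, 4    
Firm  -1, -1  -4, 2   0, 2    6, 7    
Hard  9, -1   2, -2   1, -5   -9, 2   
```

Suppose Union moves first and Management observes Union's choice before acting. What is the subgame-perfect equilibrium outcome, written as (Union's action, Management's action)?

Management best-responds to each possible Union move:
- Soft: Management compares 8, -8, 0, 4 and picks N1; Union would get 7.
- Firm: Management compares -1, 2, 2, 7 and picks N4; Union would get 6.
- Hard: Management compares -1, -2, -5, 2 and picks N4; Union would get -9.
Among 7, 6, -9, the best is 7 at Soft. Subgame-perfect outcome: (Soft, N1) with payoffs (7, 8).

(Soft, N1)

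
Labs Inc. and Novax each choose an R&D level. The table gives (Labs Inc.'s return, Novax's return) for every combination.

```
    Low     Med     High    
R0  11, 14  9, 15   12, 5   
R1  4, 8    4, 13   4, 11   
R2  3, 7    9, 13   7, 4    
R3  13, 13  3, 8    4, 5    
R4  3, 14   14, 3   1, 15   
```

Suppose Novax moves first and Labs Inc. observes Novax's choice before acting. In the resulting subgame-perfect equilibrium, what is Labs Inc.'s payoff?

Labs Inc. best-responds to each possible Novax move:
- Low → Labs Inc. plays R3 (best of 11, 4, 3, 13, 3); Novax gets 13.
- Med → Labs Inc. plays R4 (best of 9, 4, 9, 3, 14); Novax gets 3.
- High → Labs Inc. plays R0 (best of 12, 4, 7, 4, 1); Novax gets 5.
Maximizing over 13, 3, 5, Novax chooses Low. Subgame-perfect outcome: (R3, Low) with payoffs (13, 13).

13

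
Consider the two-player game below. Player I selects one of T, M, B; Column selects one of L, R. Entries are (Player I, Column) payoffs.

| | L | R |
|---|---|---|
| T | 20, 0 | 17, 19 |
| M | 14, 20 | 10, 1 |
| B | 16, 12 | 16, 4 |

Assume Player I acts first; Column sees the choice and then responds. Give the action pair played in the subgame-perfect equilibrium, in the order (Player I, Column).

(T, R)

Work backward from Column's decision.
- T: BR = R, leader payoff 17.
- M: BR = L, leader payoff 14.
- B: BR = L, leader payoff 16.
Maximizing over 17, 14, 16, Player I chooses T. Subgame-perfect outcome: (T, R) with payoffs (17, 19).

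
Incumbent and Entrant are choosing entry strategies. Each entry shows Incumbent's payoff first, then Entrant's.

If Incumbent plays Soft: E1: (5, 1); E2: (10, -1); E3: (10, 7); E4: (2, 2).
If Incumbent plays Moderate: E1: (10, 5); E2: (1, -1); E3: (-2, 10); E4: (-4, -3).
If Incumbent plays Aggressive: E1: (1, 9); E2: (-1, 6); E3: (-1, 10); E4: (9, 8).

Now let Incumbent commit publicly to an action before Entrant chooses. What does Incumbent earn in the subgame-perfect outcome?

10

Backward induction with Incumbent moving first.
- Soft: BR = E3, leader payoff 10.
- Moderate: BR = E3, leader payoff -2.
- Aggressive: BR = E3, leader payoff -1.
Incumbent's induced payoffs are 10, -2, -1, so Incumbent commits to Soft. Subgame-perfect outcome: (Soft, E3) with payoffs (10, 7).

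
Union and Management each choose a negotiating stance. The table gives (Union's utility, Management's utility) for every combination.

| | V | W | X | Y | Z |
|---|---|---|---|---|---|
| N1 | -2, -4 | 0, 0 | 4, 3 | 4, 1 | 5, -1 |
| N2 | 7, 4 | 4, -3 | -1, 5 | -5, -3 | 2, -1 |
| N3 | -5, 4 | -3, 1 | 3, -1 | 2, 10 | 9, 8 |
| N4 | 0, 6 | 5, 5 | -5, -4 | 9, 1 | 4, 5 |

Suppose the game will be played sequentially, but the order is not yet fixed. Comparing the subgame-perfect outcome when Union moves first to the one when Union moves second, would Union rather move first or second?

second

If Union leads: Management's best replies are N1→X, N2→X, N3→Y, N4→V; Union's induced payoffs 4, -1, 2, 0; outcome (N1, X), payoffs (4, 3).
If Management leads: Union's best replies are V→N2, W→N4, X→N1, Y→N4, Z→N3; Management's induced payoffs 4, 5, 3, 1, 8; outcome (N3, Z), payoffs (9, 8).
Union gets 4 moving first and 9 moving second, so Union prefers to move second.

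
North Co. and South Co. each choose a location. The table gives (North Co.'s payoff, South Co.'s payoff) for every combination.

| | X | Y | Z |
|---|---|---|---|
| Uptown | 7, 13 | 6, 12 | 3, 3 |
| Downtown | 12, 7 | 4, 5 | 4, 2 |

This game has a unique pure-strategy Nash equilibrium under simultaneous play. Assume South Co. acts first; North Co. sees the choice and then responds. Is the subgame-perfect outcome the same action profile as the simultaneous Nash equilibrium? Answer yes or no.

no

Solve by backward induction (South Co. leads).
- X: North Co. compares 7, 12 and picks Downtown; South Co. would get 7.
- Y: North Co. compares 6, 4 and picks Uptown; South Co. would get 12.
- Z: North Co. compares 3, 4 and picks Downtown; South Co. would get 2.
Among 7, 12, 2, the best is 12 at Y. Subgame-perfect outcome: (Uptown, Y) with payoffs (6, 12).
For the simultaneous game, intersect best replies.
North Co.'s best replies: X→Downtown; Y→Uptown; Z→Downtown.
South Co.'s best replies: Uptown→X; Downtown→X.
Only (Downtown, X) has each player best-responding; Nash payoffs (12, 7).
Sequential outcome (Uptown, Y) differs from the Nash profile (Downtown, X).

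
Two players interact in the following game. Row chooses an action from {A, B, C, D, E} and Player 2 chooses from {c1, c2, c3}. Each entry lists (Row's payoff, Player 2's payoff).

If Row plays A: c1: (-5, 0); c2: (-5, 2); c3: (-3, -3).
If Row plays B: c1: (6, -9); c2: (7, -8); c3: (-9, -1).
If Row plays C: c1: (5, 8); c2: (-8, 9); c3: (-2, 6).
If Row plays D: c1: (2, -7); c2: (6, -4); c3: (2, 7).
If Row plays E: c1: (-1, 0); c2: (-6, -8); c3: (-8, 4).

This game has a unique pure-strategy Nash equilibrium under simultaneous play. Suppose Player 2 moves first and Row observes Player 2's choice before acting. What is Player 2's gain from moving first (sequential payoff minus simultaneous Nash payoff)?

Row best-responds to each possible Player 2 move:
- c1 → Row plays B (best of -5, 6, 5, 2, -1); Player 2 gets -9.
- c2 → Row plays B (best of -5, 7, -8, 6, -6); Player 2 gets -8.
- c3 → Row plays D (best of -3, -9, -2, 2, -8); Player 2 gets 7.
Maximizing over -9, -8, 7, Player 2 chooses c3. Subgame-perfect outcome: (D, c3) with payoffs (2, 7).
Under simultaneous play:
Row's best replies: c1→B; c2→B; c3→D.
Player 2's best replies: A→c2; B→c3; C→c2; D→c3; E→c3.
The unique mutual best reply is (D, c3), giving (2, 7).
Player 2's commitment gain: 7 − 7 = 0.

0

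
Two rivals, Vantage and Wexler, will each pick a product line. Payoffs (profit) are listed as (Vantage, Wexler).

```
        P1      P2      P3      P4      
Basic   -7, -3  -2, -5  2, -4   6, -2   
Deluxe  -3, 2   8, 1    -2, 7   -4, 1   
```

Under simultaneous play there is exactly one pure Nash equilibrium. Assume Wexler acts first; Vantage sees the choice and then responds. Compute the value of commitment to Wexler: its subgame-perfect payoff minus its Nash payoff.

4

Backward induction with Wexler moving first.
- P1 → Vantage plays Deluxe (best of -7, -3); Wexler gets 2.
- P2 → Vantage plays Deluxe (best of -2, 8); Wexler gets 1.
- P3 → Vantage plays Basic (best of 2, -2); Wexler gets -4.
- P4 → Vantage plays Basic (best of 6, -4); Wexler gets -2.
Among 2, 1, -4, -2, the best is 2 at P1. Subgame-perfect outcome: (Deluxe, P1) with payoffs (-3, 2).
Now find the simultaneous Nash equilibrium.
Vantage's best replies: P1→Deluxe; P2→Deluxe; P3→Basic; P4→Basic.
Wexler's best replies: Basic→P4; Deluxe→P3.
The unique mutual best reply is (Basic, P4), giving (6, -2).
Wexler's commitment gain: 2 − -2 = 4.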